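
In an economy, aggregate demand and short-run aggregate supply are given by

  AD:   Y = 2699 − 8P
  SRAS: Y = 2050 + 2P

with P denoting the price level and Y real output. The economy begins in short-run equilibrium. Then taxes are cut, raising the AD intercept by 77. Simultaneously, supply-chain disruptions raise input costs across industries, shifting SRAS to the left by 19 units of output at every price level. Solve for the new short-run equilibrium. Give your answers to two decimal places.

P = 74.50, Y = 2180.00

After both shocks: AD is Y = 2776 − 8P and SRAS is Y = 2031 + 2P.
Setting them equal: 745 = 10P, so P = 74.50.
Substituting into AD, Y = 2180.00.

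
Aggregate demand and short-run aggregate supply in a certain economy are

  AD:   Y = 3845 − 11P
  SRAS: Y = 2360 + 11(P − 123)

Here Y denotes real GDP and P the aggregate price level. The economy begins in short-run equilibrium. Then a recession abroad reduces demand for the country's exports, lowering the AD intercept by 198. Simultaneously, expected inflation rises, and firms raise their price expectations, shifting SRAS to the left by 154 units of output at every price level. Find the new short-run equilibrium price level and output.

P = 127, Y = 2250

After both shocks: AD is Y = 3647 − 11P and SRAS is Y = 853 + 11P.
Setting them equal: 2794 = 22P, so P = 127.
Y = 3647 − 11·127 = 2250.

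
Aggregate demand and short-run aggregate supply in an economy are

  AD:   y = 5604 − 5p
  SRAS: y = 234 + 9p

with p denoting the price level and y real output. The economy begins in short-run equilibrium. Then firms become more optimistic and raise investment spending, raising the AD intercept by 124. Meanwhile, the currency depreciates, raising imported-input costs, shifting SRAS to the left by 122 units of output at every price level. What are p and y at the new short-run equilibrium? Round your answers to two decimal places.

p = 401.14, y = 3722.29

After both shocks: AD is y = 5728 − 5p and SRAS is y = 112 + 9p.
Setting them equal: 5616 = 14p, so p = 401.14.
Substituting into AD, y = 3722.29.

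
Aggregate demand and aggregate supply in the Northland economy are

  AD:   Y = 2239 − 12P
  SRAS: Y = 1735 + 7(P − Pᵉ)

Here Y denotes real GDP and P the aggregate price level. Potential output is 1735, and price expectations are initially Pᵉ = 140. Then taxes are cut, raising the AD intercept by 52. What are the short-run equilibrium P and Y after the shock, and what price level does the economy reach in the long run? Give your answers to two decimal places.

Short run: P = 80.84, Y = 1320.89. Long run: P = 46.33.

AD shifts right: new AD is Y = 2291 − 12P. With Pᵉ = 140, SRAS is Y = 755 + 7P.
Short run: 2291 − 12P = 755 + 7P gives 1536 = 19P, so P = 80.84 and Y = 2291 − 12P = 1320.89.
Y = 1320.89 is below potential 1735; expectations adjust and SRAS shifts right until Y = 1735.
Long run: on the new AD curve, 1735 = 2291 − 12P gives P = 46.33.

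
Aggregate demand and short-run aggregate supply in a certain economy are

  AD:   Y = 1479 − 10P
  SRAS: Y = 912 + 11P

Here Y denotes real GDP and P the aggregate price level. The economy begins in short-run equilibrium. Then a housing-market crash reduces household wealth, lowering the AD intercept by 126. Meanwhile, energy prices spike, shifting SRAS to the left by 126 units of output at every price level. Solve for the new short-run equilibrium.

After both shocks: AD is Y = 1353 − 10P and SRAS is Y = 786 + 11P.
Setting them equal: 567 = 21P, so P = 27.
Y = 1353 − 10·27 = 1083.

P = 27, Y = 1083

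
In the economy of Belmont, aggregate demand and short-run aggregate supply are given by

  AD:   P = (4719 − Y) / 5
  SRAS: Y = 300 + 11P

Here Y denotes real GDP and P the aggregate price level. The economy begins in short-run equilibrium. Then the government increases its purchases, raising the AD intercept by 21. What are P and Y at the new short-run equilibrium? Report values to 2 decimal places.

P = 277.50, Y = 3352.50

This is a positive demand shock: AD shifts right.
New AD: Y = 4740 − 5P.
Set AD = SRAS: 4740 − 5P = 300 + 11P, so 4440 = 16P and P = 277.50.
Substituting into AD, Y = 3352.50.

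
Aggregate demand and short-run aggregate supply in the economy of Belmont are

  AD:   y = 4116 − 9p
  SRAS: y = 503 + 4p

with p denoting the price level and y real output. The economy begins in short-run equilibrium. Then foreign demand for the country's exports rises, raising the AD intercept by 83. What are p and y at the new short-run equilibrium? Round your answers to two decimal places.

This is a positive demand shock: AD shifts right.
New AD: y = 4199 − 9p.
Set AD = SRAS: 4199 − 9p = 503 + 4p, so 3696 = 13p and p = 284.31.
Substituting into AD, y = 1640.23.

p = 284.31, y = 1640.23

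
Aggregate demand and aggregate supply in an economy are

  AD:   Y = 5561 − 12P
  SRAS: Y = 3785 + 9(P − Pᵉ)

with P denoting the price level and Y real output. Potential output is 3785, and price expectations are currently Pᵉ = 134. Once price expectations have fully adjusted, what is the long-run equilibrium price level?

Long-run P = 148

Short run: with Pᵉ = 134, SRAS is Y = 2579 + 9P. Setting AD = SRAS gives 2982 = 21P, so P = 142 and Y = 5561 − 12·142 = 3857.
Output 3857 is above potential 3785, so over time expected prices rise and SRAS shifts left until Y returns to 3785.
Long run: Y = 3785 on the AD curve gives 3785 = 5561 − 12P, so P = 148.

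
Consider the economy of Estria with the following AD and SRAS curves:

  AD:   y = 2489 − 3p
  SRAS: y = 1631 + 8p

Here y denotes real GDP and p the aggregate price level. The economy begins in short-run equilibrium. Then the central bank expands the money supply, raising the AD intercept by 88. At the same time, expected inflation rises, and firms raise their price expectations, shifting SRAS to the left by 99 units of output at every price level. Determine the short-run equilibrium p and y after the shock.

p = 95, y = 2292

After both shocks: AD is y = 2577 − 3p and SRAS is y = 1532 + 8p.
Setting them equal: 1045 = 11p, so p = 95.
y = 2577 − 3·95 = 2292.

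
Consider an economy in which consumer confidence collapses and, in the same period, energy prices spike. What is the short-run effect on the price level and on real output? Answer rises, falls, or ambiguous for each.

The first event is a negative demand shock: AD shifts left, which by itself pushes P down and Y down.
The second is an adverse supply shock: SRAS shifts left, which by itself pushes P up and Y down.
The two shocks push P in opposite directions, so the effect on P is ambiguous. Both shocks push Y down, so Y falls.

Price level: ambiguous; output: falls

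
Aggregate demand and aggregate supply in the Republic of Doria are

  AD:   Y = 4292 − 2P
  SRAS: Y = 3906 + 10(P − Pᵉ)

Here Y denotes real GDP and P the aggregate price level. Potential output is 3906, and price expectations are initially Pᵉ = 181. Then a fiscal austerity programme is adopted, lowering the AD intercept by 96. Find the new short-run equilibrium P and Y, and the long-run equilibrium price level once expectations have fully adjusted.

AD shifts left: new AD is Y = 4196 − 2P. With Pᵉ = 181, SRAS is Y = 2096 + 10P.
Short run: 4196 − 2P = 2096 + 10P gives 2100 = 12P, so P = 175 and Y = 4196 − 2·175 = 3846.
Y = 3846 is below potential 3906; expectations adjust and SRAS shifts right until Y = 3906.
Long run: on the new AD curve, 3906 = 4196 − 2P gives P = 145.

Short run: P = 175, Y = 3846. Long run: P = 145.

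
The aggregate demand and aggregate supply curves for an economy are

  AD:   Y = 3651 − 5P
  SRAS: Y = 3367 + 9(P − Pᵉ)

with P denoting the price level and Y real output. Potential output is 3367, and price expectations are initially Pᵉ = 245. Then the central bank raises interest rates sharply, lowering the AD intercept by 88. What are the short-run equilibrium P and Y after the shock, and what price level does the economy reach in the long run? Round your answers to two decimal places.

AD shifts left: new AD is Y = 3563 − 5P. With Pᵉ = 245, SRAS is Y = 1162 + 9P.
Short run: 3563 − 5P = 1162 + 9P gives 2401 = 14P, so P = 171.50 and Y = 3563 − 5P = 2705.50.
Y = 2705.50 is below potential 3367; expectations adjust and SRAS shifts right until Y = 3367.
Long run: on the new AD curve, 3367 = 3563 − 5P gives P = 39.20.

Short run: P = 171.50, Y = 2705.50. Long run: P = 39.20.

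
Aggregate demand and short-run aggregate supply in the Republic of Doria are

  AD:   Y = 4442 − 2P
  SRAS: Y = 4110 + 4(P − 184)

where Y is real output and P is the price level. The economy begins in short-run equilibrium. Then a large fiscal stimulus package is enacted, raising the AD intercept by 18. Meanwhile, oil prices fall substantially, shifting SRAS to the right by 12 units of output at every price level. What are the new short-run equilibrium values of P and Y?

After both shocks: AD is Y = 4460 − 2P and SRAS is Y = 3386 + 4P.
Setting them equal: 1074 = 6P, so P = 179.
Y = 4460 − 2·179 = 4102.

P = 179, Y = 4102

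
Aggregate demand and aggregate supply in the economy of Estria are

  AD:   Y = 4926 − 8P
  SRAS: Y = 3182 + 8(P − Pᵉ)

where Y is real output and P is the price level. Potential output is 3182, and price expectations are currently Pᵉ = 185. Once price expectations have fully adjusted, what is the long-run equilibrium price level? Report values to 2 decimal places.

Long-run P = 218.00

Short run: with Pᵉ = 185, SRAS is Y = 1702 + 8P. Setting AD = SRAS gives 3224 = 16P, so P = 201.50 and Y = 4926 − 8P = 3314.00.
Output 3314.00 is above potential 3182, so over time expected prices rise and SRAS shifts left until Y returns to 3182.
Long run: Y = 3182 on the AD curve gives 3182 = 4926 − 8P, so P = 218.00.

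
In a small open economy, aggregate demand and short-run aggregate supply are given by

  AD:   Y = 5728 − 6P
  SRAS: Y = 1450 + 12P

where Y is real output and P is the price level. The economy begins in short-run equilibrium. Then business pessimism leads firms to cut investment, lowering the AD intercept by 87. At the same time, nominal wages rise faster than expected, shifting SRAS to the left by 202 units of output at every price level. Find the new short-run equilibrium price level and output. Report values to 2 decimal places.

P = 244.06, Y = 4176.67

After both shocks: AD is Y = 5641 − 6P and SRAS is Y = 1248 + 12P.
Setting them equal: 4393 = 18P, so P = 244.06.
Substituting into AD, Y = 4176.67.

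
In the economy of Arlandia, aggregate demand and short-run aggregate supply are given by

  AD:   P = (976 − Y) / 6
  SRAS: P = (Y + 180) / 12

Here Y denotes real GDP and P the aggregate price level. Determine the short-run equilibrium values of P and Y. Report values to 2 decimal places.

Rearrange AD to Y = 976 − 6P.
Rearrange SRAS to Y = 12P − 180.
Set AD = SRAS: 976 − 6P = 12P − 180, so 1156 = 18P and P = 64.22.
Substituting into AD, Y = 976 − 6P = 590.67.

P = 64.22, Y = 590.67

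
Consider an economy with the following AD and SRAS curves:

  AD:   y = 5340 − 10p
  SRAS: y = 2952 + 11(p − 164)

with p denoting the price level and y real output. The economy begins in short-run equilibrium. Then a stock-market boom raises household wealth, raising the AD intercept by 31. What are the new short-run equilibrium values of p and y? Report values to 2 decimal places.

This is a positive demand shock: AD shifts right.
New AD: y = 5371 − 10p.
SRAS can be written y = 1148 + 11p.
Set AD = SRAS: 5371 − 10p = 1148 + 11p, so 4223 = 21p and p = 201.10.
Substituting into AD, y = 3360.05.

p = 201.10, y = 3360.05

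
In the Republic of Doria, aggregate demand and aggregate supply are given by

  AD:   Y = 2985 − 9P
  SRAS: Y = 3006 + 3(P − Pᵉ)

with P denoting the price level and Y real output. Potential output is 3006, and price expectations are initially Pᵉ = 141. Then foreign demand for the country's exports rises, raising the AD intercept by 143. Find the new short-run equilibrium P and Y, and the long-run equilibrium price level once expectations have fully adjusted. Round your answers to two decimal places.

Short run: P = 45.42, Y = 2719.25. Long run: P = 13.56.

AD shifts right: new AD is Y = 3128 − 9P. With Pᵉ = 141, SRAS is Y = 2583 + 3P.
Short run: 3128 − 9P = 2583 + 3P gives 545 = 12P, so P = 45.42 and Y = 3128 − 9P = 2719.25.
Y = 2719.25 is below potential 3006; expectations adjust and SRAS shifts right until Y = 3006.
Long run: on the new AD curve, 3006 = 3128 − 9P gives P = 13.56.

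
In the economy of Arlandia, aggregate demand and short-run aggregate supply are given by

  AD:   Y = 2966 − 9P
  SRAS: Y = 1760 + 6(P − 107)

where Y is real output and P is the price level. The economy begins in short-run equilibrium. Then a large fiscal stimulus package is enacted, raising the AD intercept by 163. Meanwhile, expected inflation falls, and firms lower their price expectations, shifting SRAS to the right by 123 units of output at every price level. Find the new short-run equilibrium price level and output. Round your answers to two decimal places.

P = 125.87, Y = 1996.20

After both shocks: AD is Y = 3129 − 9P and SRAS is Y = 1241 + 6P.
Setting them equal: 1888 = 15P, so P = 125.87.
Substituting into AD, Y = 1996.20.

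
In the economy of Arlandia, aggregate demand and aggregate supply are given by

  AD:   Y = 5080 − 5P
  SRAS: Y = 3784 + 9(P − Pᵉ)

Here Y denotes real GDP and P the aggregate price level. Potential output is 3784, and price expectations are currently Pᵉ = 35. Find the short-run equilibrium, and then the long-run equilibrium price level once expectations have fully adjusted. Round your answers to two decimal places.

Short run: P = 115.07, Y = 4504.64. Long run: P = 259.20.

Short run: with Pᵉ = 35, SRAS is Y = 3469 + 9P. Setting AD = SRAS gives 1611 = 14P, so P = 115.07 and Y = 5080 − 5P = 4504.64.
Output 4504.64 is above potential 3784, so over time expected prices rise and SRAS shifts left until Y returns to 3784.
Long run: Y = 3784 on the AD curve gives 3784 = 5080 − 5P, so P = 259.20.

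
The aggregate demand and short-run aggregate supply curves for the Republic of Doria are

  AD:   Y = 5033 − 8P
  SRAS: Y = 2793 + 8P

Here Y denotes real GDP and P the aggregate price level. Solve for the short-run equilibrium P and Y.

Set AD = SRAS: 5033 − 8P = 2793 + 8P, so 2240 = 16P and P = 140.
Then Y = 5033 − 8·140 = 3913.

P = 140, Y = 3913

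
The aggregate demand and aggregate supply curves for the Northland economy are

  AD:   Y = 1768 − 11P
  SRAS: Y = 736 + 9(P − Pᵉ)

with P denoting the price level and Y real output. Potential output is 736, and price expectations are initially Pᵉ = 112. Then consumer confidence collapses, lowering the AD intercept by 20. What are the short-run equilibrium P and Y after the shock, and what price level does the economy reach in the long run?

AD shifts left: new AD is Y = 1748 − 11P. With Pᵉ = 112, SRAS is Y = 9P − 272.
Short run: 1748 − 11P = 9P − 272 gives 2020 = 20P, so P = 101 and Y = 1748 − 11·101 = 637.
Y = 637 is below potential 736; expectations adjust and SRAS shifts right until Y = 736.
Long run: on the new AD curve, 736 = 1748 − 11P gives P = 92.

Short run: P = 101, Y = 637. Long run: P = 92.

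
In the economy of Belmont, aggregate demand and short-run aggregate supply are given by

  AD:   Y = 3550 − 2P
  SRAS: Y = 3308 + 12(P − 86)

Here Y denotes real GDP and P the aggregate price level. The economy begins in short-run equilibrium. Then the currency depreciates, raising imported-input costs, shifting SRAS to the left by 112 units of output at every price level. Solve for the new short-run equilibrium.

P = 99, Y = 3352

This is a negative supply shock: SRAS shifts left.
New SRAS: Y = 2164 + 12P.
Set AD = SRAS: 3550 − 2P = 2164 + 12P, so 1386 = 14P and P = 99.
Y = 3550 − 2·99 = 3352.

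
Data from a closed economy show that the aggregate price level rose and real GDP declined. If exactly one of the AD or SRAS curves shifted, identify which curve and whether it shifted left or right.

SRAS shifted left

P rose and Y fell. An AD shift moves P and Y in the same direction; an SRAS shift moves them in opposite directions.
Here P and Y moved in opposite directions, so the SRAS curve shifted.
Since Y fell, SRAS shifted left.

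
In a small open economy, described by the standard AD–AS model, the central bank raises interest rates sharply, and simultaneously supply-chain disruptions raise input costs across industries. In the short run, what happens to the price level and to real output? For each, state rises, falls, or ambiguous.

The first event is a negative demand shock: AD shifts left, which by itself pushes P down and Y down.
The second is an adverse supply shock: SRAS shifts left, which by itself pushes P up and Y down.
The two shocks push P in opposite directions, so the effect on P is ambiguous. Both shocks push Y down, so Y falls.

Price level: ambiguous; output: falls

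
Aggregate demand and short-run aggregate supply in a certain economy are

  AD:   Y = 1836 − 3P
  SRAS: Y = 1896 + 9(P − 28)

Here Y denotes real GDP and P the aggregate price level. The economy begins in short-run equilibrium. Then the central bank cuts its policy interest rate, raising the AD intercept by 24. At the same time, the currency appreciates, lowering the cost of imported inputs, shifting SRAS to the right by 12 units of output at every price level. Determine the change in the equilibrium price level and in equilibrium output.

After both shocks: AD is Y = 1860 − 3P and SRAS is Y = 1656 + 9P.
Setting them equal: 204 = 12P, so P = 17.
Y = 1860 − 3·17 = 1809.
Initially P = 16, Y = 1788, so ΔP = +1 and ΔY = +21.

ΔP = +1, ΔY = +21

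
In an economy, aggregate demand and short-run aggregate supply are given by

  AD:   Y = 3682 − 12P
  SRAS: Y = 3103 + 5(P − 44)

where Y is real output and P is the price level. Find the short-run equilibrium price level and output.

Write SRAS as Y = 3103 + 5P − 220 = 2883 + 5P.
Set AD = SRAS: 3682 − 12P = 2883 + 5P, so 799 = 17P and P = 47.
Then Y = 3682 − 12·47 = 3118.

P = 47, Y = 3118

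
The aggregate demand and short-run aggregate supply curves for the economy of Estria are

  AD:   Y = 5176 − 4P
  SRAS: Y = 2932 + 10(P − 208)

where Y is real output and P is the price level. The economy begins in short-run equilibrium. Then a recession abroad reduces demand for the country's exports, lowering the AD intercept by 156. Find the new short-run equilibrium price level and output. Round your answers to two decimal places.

This is a negative demand shock: AD shifts left.
New AD: Y = 5020 − 4P.
SRAS can be written Y = 852 + 10P.
Set AD = SRAS: 5020 − 4P = 852 + 10P, so 4168 = 14P and P = 297.71.
Substituting into AD, Y = 3829.14.

P = 297.71, Y = 3829.14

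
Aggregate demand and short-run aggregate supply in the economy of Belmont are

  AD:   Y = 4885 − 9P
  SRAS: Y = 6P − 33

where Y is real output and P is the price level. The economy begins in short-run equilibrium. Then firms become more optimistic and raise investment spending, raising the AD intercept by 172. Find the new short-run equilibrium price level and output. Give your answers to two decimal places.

This is a positive demand shock: AD shifts right.
New AD: Y = 5057 − 9P.
Set AD = SRAS: 5057 − 9P = 6P − 33, so 5090 = 15P and P = 339.33.
Substituting into AD, Y = 2003.00.

P = 339.33, Y = 2003.00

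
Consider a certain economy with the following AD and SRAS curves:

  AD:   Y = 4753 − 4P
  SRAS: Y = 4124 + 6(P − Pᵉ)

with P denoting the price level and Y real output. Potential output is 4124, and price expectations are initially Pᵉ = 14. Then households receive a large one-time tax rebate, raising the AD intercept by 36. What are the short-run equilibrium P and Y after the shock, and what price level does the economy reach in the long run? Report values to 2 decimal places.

Short run: P = 74.90, Y = 4489.40. Long run: P = 166.25.

AD shifts right: new AD is Y = 4789 − 4P. With Pᵉ = 14, SRAS is Y = 4040 + 6P.
Short run: 4789 − 4P = 4040 + 6P gives 749 = 10P, so P = 74.90 and Y = 4789 − 4P = 4489.40.
Y = 4489.40 is above potential 4124; expectations adjust and SRAS shifts left until Y = 4124.
Long run: on the new AD curve, 4124 = 4789 − 4P gives P = 166.25.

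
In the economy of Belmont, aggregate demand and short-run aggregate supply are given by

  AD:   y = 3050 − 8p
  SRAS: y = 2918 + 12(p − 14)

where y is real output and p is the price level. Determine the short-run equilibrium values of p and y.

p = 15, y = 2930

Write SRAS as y = 2918 + 12p − 168 = 2750 + 12p.
Set AD = SRAS: 3050 − 8p = 2750 + 12p, so 300 = 20p and p = 15.
Then y = 3050 − 8·15 = 2930.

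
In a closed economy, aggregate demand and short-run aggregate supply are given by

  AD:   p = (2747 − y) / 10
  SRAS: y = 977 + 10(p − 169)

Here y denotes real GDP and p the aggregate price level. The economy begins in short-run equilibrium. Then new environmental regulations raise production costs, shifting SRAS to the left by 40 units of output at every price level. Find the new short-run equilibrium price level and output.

This is a negative supply shock: SRAS shifts left.
New SRAS: y = 10p − 753.
Set AD = SRAS: 2747 − 10p = 10p − 753, so 3500 = 20p and p = 175.
y = 2747 − 10·175 = 997.

p = 175, y = 997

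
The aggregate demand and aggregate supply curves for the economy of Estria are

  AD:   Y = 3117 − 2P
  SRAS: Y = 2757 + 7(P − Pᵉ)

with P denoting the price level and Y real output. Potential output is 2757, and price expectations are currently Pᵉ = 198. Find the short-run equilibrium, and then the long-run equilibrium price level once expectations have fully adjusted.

Short run: with Pᵉ = 198, SRAS is Y = 1371 + 7P. Setting AD = SRAS gives 1746 = 9P, so P = 194 and Y = 3117 − 2·194 = 2729.
Output 2729 is below potential 2757, so over time expected prices fall and SRAS shifts right until Y returns to 2757.
Long run: Y = 2757 on the AD curve gives 2757 = 3117 − 2P, so P = 180.

Short run: P = 194, Y = 2729. Long run: P = 180.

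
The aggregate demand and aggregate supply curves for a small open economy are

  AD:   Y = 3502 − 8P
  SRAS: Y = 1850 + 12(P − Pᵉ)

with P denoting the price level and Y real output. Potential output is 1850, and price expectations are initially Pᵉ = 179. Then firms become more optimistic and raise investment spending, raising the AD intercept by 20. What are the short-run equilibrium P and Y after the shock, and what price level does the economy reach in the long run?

Short run: P = 191, Y = 1994. Long run: P = 209.

AD shifts right: new AD is Y = 3522 − 8P. With Pᵉ = 179, SRAS is Y = 12P − 298.
Short run: 3522 − 8P = 12P − 298 gives 3820 = 20P, so P = 191 and Y = 3522 − 8·191 = 1994.
Y = 1994 is above potential 1850; expectations adjust and SRAS shifts left until Y = 1850.
Long run: on the new AD curve, 1850 = 3522 − 8P gives P = 209.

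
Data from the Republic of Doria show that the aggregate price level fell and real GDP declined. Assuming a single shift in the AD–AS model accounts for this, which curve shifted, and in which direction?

AD shifted left

P fell and Y fell. An AD shift moves P and Y in the same direction; an SRAS shift moves them in opposite directions.
Here P and Y moved in the same direction, so the AD curve shifted.
Since Y fell, AD shifted left.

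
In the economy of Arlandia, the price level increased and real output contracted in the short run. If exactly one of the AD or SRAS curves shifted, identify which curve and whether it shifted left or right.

P rose and Y fell. An AD shift moves P and Y in the same direction; an SRAS shift moves them in opposite directions.
Here P and Y moved in opposite directions, so the SRAS curve shifted.
Since Y fell, SRAS shifted left.

SRAS shifted left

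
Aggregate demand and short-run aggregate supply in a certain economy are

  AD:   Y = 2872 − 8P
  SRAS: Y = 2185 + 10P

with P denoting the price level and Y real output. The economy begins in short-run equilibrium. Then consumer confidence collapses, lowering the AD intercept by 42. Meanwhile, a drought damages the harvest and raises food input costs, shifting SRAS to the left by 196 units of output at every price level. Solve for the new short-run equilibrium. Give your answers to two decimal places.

After both shocks: AD is Y = 2830 − 8P and SRAS is Y = 1989 + 10P.
Setting them equal: 841 = 18P, so P = 46.72.
Substituting into AD, Y = 2456.22.

P = 46.72, Y = 2456.22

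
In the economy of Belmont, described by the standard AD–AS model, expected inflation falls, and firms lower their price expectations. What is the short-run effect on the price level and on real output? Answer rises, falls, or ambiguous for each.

Price level: falls; output: rises

This is a favourable supply shock: SRAS shifts right.
Moving along the downward-sloping AD curve, P falls and Y rises.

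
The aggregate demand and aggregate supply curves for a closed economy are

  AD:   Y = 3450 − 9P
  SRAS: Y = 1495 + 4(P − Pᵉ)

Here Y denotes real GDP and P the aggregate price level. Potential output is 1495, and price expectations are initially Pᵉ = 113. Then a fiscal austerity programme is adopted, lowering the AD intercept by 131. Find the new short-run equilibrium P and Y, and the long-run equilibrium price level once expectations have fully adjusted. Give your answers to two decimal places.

Short run: P = 175.08, Y = 1743.31. Long run: P = 202.67.

AD shifts left: new AD is Y = 3319 − 9P. With Pᵉ = 113, SRAS is Y = 1043 + 4P.
Short run: 3319 − 9P = 1043 + 4P gives 2276 = 13P, so P = 175.08 and Y = 3319 − 9P = 1743.31.
Y = 1743.31 is above potential 1495; expectations adjust and SRAS shifts left until Y = 1495.
Long run: on the new AD curve, 1495 = 3319 − 9P gives P = 202.67.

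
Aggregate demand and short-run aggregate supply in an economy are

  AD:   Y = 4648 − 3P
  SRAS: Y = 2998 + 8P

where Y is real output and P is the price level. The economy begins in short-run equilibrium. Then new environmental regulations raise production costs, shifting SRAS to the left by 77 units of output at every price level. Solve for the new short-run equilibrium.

P = 157, Y = 4177

This is a negative supply shock: SRAS shifts left.
New SRAS: Y = 2921 + 8P.
Set AD = SRAS: 4648 − 3P = 2921 + 8P, so 1727 = 11P and P = 157.
Y = 4648 − 3·157 = 4177.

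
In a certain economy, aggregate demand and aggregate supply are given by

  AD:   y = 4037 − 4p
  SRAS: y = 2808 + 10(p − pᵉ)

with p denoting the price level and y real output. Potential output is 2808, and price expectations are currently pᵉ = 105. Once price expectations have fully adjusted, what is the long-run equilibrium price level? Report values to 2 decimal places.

Long-run p = 307.25

Short run: with pᵉ = 105, SRAS is y = 1758 + 10p. Setting AD = SRAS gives 2279 = 14p, so p = 162.79 and y = 4037 − 4p = 3385.86.
Output 3385.86 is above potential 2808, so over time expected prices rise and SRAS shifts left until y returns to 2808.
Long run: y = 2808 on the AD curve gives 2808 = 4037 − 4p, so p = 307.25.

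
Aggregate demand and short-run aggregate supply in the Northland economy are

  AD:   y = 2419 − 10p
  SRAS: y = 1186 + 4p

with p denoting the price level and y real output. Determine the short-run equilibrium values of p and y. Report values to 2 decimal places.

p = 88.07, y = 1538.29

Set AD = SRAS: 2419 − 10p = 1186 + 4p, so 1233 = 14p and p = 88.07.
Substituting into AD, y = 2419 − 10p = 1538.29.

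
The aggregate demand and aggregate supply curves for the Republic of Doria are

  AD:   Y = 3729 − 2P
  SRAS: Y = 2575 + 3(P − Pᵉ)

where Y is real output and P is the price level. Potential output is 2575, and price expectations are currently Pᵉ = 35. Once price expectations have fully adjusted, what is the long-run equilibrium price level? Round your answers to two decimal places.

Short run: with Pᵉ = 35, SRAS is Y = 2470 + 3P. Setting AD = SRAS gives 1259 = 5P, so P = 251.80 and Y = 3729 − 2P = 3225.40.
Output 3225.40 is above potential 2575, so over time expected prices rise and SRAS shifts left until Y returns to 2575.
Long run: Y = 2575 on the AD curve gives 2575 = 3729 − 2P, so P = 577.00.

Long-run P = 577.00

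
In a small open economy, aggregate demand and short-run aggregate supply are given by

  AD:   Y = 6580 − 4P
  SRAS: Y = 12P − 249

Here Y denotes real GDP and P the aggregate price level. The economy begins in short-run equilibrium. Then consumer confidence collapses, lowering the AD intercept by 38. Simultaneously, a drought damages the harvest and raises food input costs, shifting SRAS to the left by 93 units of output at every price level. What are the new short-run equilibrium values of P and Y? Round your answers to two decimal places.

After both shocks: AD is Y = 6542 − 4P and SRAS is Y = 12P − 342.
Setting them equal: 6884 = 16P, so P = 430.25.
Substituting into AD, Y = 4821.00.

P = 430.25, Y = 4821.00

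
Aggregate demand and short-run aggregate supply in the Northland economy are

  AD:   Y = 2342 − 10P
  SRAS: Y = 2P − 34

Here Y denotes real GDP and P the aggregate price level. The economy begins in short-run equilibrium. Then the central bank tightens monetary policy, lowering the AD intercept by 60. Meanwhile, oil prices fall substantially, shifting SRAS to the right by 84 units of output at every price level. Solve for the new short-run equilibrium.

P = 186, Y = 422

After both shocks: AD is Y = 2282 − 10P and SRAS is Y = 50 + 2P.
Setting them equal: 2232 = 12P, so P = 186.
Y = 2282 − 10·186 = 422.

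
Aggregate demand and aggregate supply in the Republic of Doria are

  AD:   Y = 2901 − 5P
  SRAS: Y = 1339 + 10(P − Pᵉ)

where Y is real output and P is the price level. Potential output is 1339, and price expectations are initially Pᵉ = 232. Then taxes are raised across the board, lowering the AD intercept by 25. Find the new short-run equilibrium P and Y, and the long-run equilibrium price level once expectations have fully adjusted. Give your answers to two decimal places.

AD shifts left: new AD is Y = 2876 − 5P. With Pᵉ = 232, SRAS is Y = 10P − 981.
Short run: 2876 − 5P = 10P − 981 gives 3857 = 15P, so P = 257.13 and Y = 2876 − 5P = 1590.33.
Y = 1590.33 is above potential 1339; expectations adjust and SRAS shifts left until Y = 1339.
Long run: on the new AD curve, 1339 = 2876 − 5P gives P = 307.40.

Short run: P = 257.13, Y = 1590.33. Long run: P = 307.40.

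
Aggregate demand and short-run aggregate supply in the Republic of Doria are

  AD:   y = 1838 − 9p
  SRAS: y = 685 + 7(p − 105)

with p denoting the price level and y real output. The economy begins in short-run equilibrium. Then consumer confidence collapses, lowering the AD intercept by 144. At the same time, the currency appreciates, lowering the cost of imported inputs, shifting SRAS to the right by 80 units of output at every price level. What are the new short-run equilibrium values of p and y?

After both shocks: AD is y = 1694 − 9p and SRAS is y = 30 + 7p.
Setting them equal: 1664 = 16p, so p = 104.
y = 1694 − 9·104 = 758.

p = 104, y = 758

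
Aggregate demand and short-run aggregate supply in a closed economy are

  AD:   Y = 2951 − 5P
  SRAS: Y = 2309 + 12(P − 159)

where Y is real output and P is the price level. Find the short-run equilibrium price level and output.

P = 150, Y = 2201

Write SRAS as Y = 2309 + 12P − 1908 = 401 + 12P.
Set AD = SRAS: 2951 − 5P = 401 + 12P, so 2550 = 17P and P = 150.
Then Y = 2951 − 5·150 = 2201.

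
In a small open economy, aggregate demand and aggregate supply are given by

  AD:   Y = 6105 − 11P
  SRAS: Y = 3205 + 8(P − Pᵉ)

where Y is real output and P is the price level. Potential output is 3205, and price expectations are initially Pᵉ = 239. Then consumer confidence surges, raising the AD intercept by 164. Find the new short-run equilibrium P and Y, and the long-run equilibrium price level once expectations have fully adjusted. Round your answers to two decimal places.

AD shifts right: new AD is Y = 6269 − 11P. With Pᵉ = 239, SRAS is Y = 1293 + 8P.
Short run: 6269 − 11P = 1293 + 8P gives 4976 = 19P, so P = 261.89 and Y = 6269 − 11P = 3388.16.
Y = 3388.16 is above potential 3205; expectations adjust and SRAS shifts left until Y = 3205.
Long run: on the new AD curve, 3205 = 6269 − 11P gives P = 278.55.

Short run: P = 261.89, Y = 3388.16. Long run: P = 278.55.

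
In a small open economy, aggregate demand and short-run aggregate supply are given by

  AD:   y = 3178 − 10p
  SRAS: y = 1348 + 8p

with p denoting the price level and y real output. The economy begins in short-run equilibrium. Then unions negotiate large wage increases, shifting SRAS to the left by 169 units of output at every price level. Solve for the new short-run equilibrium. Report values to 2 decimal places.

This is a negative supply shock: SRAS shifts left.
New SRAS: y = 1179 + 8p.
Set AD = SRAS: 3178 − 10p = 1179 + 8p, so 1999 = 18p and p = 111.06.
Substituting into AD, y = 2067.44.

p = 111.06, y = 2067.44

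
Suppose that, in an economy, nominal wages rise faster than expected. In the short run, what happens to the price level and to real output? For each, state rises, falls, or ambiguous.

Price level: rises; output: falls

This is an adverse supply shock: SRAS shifts left.
Moving along the downward-sloping AD curve, P rises and Y falls.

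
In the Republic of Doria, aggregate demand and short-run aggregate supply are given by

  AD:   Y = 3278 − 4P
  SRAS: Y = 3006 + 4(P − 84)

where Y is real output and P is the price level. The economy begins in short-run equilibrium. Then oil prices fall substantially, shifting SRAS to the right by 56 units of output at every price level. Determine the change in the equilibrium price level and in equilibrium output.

ΔP = -7, ΔY = +28

This is a positive supply shock: SRAS shifts right.
New SRAS: Y = 2726 + 4P.
Set AD = SRAS: 3278 − 4P = 2726 + 4P, so 552 = 8P and P = 69.
Y = 3278 − 4·69 = 3002.
Initially P = 76, Y = 2974, so ΔP = -7 and ΔY = +28.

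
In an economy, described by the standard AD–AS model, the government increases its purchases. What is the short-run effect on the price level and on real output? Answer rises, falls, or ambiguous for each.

This is a positive demand shock: AD shifts right.
Moving along the upward-sloping SRAS curve, P rises and Y rises.

Price level: rises; output: rises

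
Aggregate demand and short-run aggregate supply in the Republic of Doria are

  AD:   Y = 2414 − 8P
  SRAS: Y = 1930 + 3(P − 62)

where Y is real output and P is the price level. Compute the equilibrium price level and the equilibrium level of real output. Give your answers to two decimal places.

Write SRAS as Y = 1930 + 3P − 186 = 1744 + 3P.
Set AD = SRAS: 2414 − 8P = 1744 + 3P, so 670 = 11P and P = 60.91.
Substituting into AD, Y = 2414 − 8P = 1926.73.

P = 60.91, Y = 1926.73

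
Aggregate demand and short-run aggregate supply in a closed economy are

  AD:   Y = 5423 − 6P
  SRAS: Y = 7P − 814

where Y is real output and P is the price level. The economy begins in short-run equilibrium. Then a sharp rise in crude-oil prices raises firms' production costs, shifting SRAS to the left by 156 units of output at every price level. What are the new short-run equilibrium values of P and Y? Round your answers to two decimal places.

P = 491.77, Y = 2472.38

This is a negative supply shock: SRAS shifts left.
New SRAS: Y = 7P − 970.
Set AD = SRAS: 5423 − 6P = 7P − 970, so 6393 = 13P and P = 491.77.
Substituting into AD, Y = 2472.38.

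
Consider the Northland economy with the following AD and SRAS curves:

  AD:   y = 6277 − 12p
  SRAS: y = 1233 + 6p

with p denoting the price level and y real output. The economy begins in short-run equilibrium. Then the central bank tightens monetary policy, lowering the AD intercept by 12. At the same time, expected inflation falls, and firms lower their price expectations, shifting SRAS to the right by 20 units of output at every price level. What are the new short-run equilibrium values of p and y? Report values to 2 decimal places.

p = 278.44, y = 2923.67

After both shocks: AD is y = 6265 − 12p and SRAS is y = 1253 + 6p.
Setting them equal: 5012 = 18p, so p = 278.44.
Substituting into AD, y = 2923.67.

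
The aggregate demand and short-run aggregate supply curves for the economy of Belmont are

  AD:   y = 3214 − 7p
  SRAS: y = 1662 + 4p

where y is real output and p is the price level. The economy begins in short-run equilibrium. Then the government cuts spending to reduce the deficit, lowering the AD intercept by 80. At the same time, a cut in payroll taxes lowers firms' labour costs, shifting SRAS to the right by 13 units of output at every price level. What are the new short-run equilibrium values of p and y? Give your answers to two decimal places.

After both shocks: AD is y = 3134 − 7p and SRAS is y = 1675 + 4p.
Setting them equal: 1459 = 11p, so p = 132.64.
Substituting into AD, y = 2205.55.

p = 132.64, y = 2205.55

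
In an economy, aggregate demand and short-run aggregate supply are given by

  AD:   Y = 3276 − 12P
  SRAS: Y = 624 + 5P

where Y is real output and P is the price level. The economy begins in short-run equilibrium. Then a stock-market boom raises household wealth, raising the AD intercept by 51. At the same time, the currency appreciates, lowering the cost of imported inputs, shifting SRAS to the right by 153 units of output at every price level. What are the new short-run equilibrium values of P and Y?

After both shocks: AD is Y = 3327 − 12P and SRAS is Y = 777 + 5P.
Setting them equal: 2550 = 17P, so P = 150.
Y = 3327 − 12·150 = 1527.

P = 150, Y = 1527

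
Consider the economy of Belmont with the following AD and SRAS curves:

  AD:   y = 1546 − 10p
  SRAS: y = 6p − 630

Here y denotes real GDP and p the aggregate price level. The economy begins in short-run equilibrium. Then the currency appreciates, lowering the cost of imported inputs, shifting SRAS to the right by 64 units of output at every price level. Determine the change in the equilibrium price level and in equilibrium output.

This is a positive supply shock: SRAS shifts right.
New SRAS: y = 6p − 566.
Set AD = SRAS: 1546 − 10p = 6p − 566, so 2112 = 16p and p = 132.
y = 1546 − 10·132 = 226.
Initially p = 136, y = 186, so Δp = -4 and Δy = +40.

Δp = -4, Δy = +40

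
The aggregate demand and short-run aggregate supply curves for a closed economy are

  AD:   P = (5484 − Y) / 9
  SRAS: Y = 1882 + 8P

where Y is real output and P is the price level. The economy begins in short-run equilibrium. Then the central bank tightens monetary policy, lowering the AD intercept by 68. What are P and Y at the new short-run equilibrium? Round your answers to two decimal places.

P = 207.88, Y = 3545.06

This is a negative demand shock: AD shifts left.
New AD: Y = 5416 − 9P.
Set AD = SRAS: 5416 − 9P = 1882 + 8P, so 3534 = 17P and P = 207.88.
Substituting into AD, Y = 3545.06.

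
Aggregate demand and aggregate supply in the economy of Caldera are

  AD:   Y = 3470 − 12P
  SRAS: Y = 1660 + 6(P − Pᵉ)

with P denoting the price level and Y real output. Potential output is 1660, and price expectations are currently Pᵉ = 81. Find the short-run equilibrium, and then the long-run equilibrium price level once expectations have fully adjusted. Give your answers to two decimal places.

Short run: P = 127.56, Y = 1939.33. Long run: P = 150.83.

Short run: with Pᵉ = 81, SRAS is Y = 1174 + 6P. Setting AD = SRAS gives 2296 = 18P, so P = 127.56 and Y = 3470 − 12P = 1939.33.
Output 1939.33 is above potential 1660, so over time expected prices rise and SRAS shifts left until Y returns to 1660.
Long run: Y = 1660 on the AD curve gives 1660 = 3470 − 12P, so P = 150.83.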